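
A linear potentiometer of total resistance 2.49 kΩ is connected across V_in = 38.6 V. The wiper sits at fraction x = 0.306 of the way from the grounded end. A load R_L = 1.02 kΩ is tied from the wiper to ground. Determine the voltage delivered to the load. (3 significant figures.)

Split the track: R_lower = x·R_p = 0.7619 kΩ, R_upper = (1−x)·R_p = 1.728 kΩ.
R_L loads the lower segment: effective lower R = 0.4361 kΩ.
V_out = 38.6 × 0.4361/(1.728 + 0.4361) = 7.779 V.
(Unloaded: V_out = x·V_in = 11.8 V.)

V_out ≈ 7.78 V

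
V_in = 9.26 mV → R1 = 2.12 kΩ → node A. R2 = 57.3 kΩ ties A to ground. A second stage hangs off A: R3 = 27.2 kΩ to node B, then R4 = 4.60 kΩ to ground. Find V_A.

V_A ≈ 8.39 mV

Looking into the second stage from A: R3 + R4 = 31.80 kΩ appears in parallel with R2.
R2 ‖ (R3+R4) = 20.45 kΩ.
V_A = 9.26 × 20.45/(2.12 + 20.45) = 8.390 mV.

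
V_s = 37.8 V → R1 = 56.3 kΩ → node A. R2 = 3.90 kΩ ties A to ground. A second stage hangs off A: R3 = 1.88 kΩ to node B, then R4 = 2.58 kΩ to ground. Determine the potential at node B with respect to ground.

Looking into the second stage from A: R3 + R4 = 4.460 kΩ appears in parallel with R2.
R2 ‖ (R3+R4) = 2.081 kΩ.
First divider: V_A = V_s · 2.081/(56.3 + 2.081) = 1.347 V.
Stage 2 is unloaded, so V_B = V_A · R4/(R3+R4) = 1.347 × 2.58/4.460 = 0.7793 V.

V_B ≈ 0.779 V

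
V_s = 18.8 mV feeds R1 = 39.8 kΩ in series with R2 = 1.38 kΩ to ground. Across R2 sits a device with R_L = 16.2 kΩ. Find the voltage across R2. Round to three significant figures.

V_out ≈ 0.582 mV

First combine the lower leg with the load: R2 ‖ R_L = 1.272 kΩ.
Voltage divider with the loaded lower leg: V_out = 18.8 × 1.272/(39.8 + 1.272) = 18.8 × 0.03096 = 0.5821 mV.
(Unloaded it would be 0.630 mV; the load pulls it down.)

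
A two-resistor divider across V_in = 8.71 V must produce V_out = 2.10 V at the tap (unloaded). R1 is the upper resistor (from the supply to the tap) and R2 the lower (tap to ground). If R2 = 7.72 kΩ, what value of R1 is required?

The divider ratio is R2/(R1+R2) = 2.10/8.71 = 0.2411.
Rearranging, R1 = R2·(1−k)/k = 7.72 × 3.148 = 24.30 kΩ.

R1 ≈ 24.3 kΩ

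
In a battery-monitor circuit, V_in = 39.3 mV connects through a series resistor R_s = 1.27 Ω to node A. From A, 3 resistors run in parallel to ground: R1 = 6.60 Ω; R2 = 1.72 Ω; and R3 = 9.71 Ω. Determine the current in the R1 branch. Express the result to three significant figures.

I ≈ 2.89 mA

Parallel bank: R_p = 1/(1/6.60 + 1/1.72 + 1/9.71) = 1.196 Ω.
V_A = 39.3 × 1.196/2.466 = 19.06 mV.
I(R1) = V_A / R1 = 19.06/6.60 = 2.888 mA.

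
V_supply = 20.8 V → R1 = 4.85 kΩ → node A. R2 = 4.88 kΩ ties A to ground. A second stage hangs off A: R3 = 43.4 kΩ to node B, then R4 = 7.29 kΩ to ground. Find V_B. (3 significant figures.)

The second stage (R3 + R4 = 50.69 kΩ) loads node A in parallel with R2.
R2 ‖ (R3+R4) = 4.451 kΩ.
So V_A = 20.8 × 0.4786 = 9.954 V.
Then the unloaded second divider: V_B = V_A × R4/(R3+R4) = 9.954 × 0.1438 = 1.432 V.

V_B ≈ 1.43 V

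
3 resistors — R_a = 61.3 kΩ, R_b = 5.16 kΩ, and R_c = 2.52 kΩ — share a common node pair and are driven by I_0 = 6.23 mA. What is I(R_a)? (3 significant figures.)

ΣG = 1/61.3 + 1/5.16 + 1/2.52 = 0.6069.
Current divider: I(R_a) = I_0 · G_k/ΣG = 6.23 × (0.01631/0.6069) = 6.23 × 0.02688 = 0.1674 mA.

I ≈ 0.167 mA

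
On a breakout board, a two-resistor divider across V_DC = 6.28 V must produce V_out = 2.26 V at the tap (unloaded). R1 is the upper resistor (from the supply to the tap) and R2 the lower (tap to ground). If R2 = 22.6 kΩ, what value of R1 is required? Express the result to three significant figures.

Required fraction k = V_out/V_DC = 0.3599.
So R1 = R2 · (V_DC/V_out − 1) = 22.6 × (6.28/2.26 − 1) = 22.6 × 1.779 = 40.20 kΩ.

R1 ≈ 40.2 kΩ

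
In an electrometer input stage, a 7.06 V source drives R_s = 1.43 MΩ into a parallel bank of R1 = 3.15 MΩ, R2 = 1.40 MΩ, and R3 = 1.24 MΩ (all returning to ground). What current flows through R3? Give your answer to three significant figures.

I ≈ 1.57 µA

Combine the parallel branches: R_p = (1/3.15 + 1/1.40 + 1/1.24)⁻¹ = 0.5440 MΩ.
V_A by voltage divider: V_A = 7.06 × 0.5440/(1.43 + 0.5440) = 1.946 V.
Branch current I = V_A/R3 = 1.946/1.24 = 1.569 µA.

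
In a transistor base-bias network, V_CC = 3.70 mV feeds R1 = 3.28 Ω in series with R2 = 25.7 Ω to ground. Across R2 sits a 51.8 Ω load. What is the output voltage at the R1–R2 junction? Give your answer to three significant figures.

V_out ≈ 3.11 mV

First combine the lower leg with the load: R2 ‖ R_L = 17.18 Ω.
Now apply the divider: V_out = 3.70 × 0.8397 = 3.107 mV.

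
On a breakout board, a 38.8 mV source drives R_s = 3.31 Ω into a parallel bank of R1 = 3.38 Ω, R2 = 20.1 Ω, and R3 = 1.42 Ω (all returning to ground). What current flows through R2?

Combine the parallel branches: R_p = (1/3.38 + 1/20.1 + 1/1.42)⁻¹ = 0.9525 Ω.
V_A by voltage divider: V_A = 38.8 × 0.9525/(3.31 + 0.9525) = 8.670 mV.
Branch current I = V_A/R2 = 8.670/20.1 = 0.4314 mA.
(Check via current divider: I_total = 9.103 mA; share G_k/ΣG = 0.04739 → same result.)

I ≈ 0.431 mA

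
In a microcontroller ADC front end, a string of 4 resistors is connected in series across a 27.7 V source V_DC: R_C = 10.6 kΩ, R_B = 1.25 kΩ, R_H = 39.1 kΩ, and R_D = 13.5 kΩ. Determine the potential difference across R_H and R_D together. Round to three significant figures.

V ≈ 22.6 V

Series total: ΣR = 10.6 + 1.25 + 39.1 + 13.5 = 64.45 kΩ.
R_{R_H..R_D} = 39.1 + 13.5 = 52.60 kΩ.
V = V_DC · R/ΣR = 27.7 × 0.8161 = 22.61 V.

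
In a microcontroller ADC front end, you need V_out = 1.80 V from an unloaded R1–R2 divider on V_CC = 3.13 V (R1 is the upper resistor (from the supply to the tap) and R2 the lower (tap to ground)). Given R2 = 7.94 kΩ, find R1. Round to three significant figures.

R1 ≈ 5.87 kΩ

The divider ratio is R2/(R1+R2) = 1.80/3.13 = 0.5751.
R1 = R2·(1/k − 1) = 7.94 × 0.7389 = 5.867 kΩ.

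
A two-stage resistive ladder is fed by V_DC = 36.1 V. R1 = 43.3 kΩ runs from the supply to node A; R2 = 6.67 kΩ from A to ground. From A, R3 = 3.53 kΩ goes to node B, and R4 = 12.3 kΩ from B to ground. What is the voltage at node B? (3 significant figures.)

V_B ≈ 2.74 V

Node A sees R2 in parallel with the series input of stage 2, R3 + R4 = 15.83 kΩ.
Effective lower resistance at A: R2 ‖ 15.83 = 4.693 kΩ.
First divider: V_A = V_DC · 4.693/(43.3 + 4.693) = 3.530 V.
V_B = V_A × 0.7770 = 2.743 V.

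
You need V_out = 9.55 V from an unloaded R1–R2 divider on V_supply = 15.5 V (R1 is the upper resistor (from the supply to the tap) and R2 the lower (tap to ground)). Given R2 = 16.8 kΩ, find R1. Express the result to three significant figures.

R1 ≈ 10.5 kΩ

V_out/V_supply = R2/(R1+R2) = 0.6161.
R1 = R2·(1/k − 1) = 16.8 × 0.6230 = 10.47 kΩ.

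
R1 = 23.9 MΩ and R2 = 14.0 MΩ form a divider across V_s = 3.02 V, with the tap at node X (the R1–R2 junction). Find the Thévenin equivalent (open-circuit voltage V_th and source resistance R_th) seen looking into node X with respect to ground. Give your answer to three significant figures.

V_th ≈ 1.12 V, R_th ≈ 8.83 MΩ

Open-circuit (no load on X): V_th = V_s · R2/(R1 + R2) = 3.02 × 14.0/(23.90 + 14.0) = 1.116 V.
Looking into X with the source shorted: R_th = R1·R2/(R1+R2) = 23.90 × 14.0/37.90 = 8.828 MΩ.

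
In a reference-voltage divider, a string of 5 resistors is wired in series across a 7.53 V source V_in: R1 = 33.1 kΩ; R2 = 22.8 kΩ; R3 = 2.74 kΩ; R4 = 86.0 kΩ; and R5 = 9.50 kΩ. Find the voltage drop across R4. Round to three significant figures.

ΣR = 33.1 + 22.8 + 2.74 + 86.0 + 9.50 = 154.1 kΩ.
By the voltage-divider rule, V = 7.53 × 86.00/154.1 = 4.201 V.

V ≈ 4.20 V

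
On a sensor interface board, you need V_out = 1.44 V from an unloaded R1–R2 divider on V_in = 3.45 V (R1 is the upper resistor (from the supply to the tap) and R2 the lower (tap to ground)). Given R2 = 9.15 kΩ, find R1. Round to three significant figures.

R1 ≈ 12.8 kΩ

Required fraction k = V_out/V_in = 0.4174.
So R1 = R2 · (V_in/V_out − 1) = 9.15 × (3.45/1.44 − 1) = 9.15 × 1.396 = 12.77 kΩ.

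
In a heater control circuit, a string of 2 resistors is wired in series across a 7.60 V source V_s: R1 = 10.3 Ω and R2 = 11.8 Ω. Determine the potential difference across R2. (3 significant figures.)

V ≈ 4.06 V

ΣR = 10.3 + 11.8 = 22.10 Ω.
Voltage divider: V = V_s · (11.80 / 22.10) = 7.60 × 0.5339 = 4.058 V.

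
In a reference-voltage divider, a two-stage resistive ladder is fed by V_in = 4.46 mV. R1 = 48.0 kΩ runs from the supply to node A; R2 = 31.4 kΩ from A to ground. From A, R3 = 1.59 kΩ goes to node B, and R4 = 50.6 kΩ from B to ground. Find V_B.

V_B ≈ 1.25 mV

Node A sees R2 in parallel with the series input of stage 2, R3 + R4 = 52.19 kΩ.
Effective lower resistance at A: R2 ‖ 52.19 = 19.60 kΩ.
First divider: V_A = V_in · 19.60/(48.0 + 19.60) = 1.293 mV.
V_B = V_A × 0.9695 = 1.254 mV.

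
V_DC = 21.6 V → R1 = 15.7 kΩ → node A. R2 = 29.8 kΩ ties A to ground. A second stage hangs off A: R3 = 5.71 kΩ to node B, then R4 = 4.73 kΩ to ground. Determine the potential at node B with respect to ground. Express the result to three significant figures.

The second stage (R3 + R4 = 10.44 kΩ) loads node A in parallel with R2.
Effective lower resistance at A: R2 ‖ 10.44 = 7.731 kΩ.
First divider: V_A = V_DC · 7.731/(15.7 + 7.731) = 7.127 V.
Stage 2 is unloaded, so V_B = V_A · R4/(R3+R4) = 7.127 × 4.73/10.44 = 3.229 V.

V_B ≈ 3.23 V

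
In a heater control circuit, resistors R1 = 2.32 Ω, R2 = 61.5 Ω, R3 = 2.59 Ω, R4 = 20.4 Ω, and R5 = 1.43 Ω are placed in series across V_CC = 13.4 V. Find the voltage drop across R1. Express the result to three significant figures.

Total series resistance ΣR = 2.32 + 61.5 + 2.59 + 20.4 + 1.43 = 88.24 Ω.
Voltage divider: V = V_CC · (2.320 / 88.24) = 13.4 × 0.02629 = 0.3523 V.

V ≈ 0.352 V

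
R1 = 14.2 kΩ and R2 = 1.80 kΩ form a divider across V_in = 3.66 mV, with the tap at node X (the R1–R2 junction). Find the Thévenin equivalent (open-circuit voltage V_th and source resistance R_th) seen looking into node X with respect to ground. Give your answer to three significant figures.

With X open, the divider is unloaded: V_th = 3.66 × 1.80/16.00 = 0.4118 mV.
With V_in suppressed (replaced by a short), R_th = R1 ‖ R2 = (14.20 × 1.80)/(14.20 + 1.80) = 1.597 kΩ.

V_th ≈ 0.412 mV, R_th ≈ 1.60 kΩ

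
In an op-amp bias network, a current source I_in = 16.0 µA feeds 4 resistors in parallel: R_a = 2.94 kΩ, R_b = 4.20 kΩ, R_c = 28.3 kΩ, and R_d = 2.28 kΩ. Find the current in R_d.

Total conductance ΣG = 1/2.94 + 1/4.20 + 1/28.3 + 1/2.28 = 1.052 (units of 1/kΩ).
R_d takes the fraction G_k/ΣG = 0.4386/1.052 = 0.4169, so I = 16.0 × 0.4169 = 6.670 µA.

I ≈ 6.67 µA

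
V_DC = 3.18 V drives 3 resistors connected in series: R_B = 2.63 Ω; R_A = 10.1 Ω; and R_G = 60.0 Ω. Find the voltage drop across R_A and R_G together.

ΣR = 2.63 + 10.1 + 60.0 = 72.73 Ω.
R_{R_A..R_G} = 10.1 + 60.0 = 70.10 Ω.
By the voltage-divider rule, V = 3.18 × 70.10/72.73 = 3.065 V.

V ≈ 3.07 V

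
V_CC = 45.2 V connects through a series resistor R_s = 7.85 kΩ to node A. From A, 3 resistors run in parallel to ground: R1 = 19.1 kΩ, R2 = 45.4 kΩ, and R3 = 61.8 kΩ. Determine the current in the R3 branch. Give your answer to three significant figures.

Combine the parallel branches: R_p = (1/19.1 + 1/45.4 + 1/61.8)⁻¹ = 11.04 kΩ.
V_A by voltage divider: V_A = 45.2 × 11.04/(7.85 + 11.04) = 26.42 V.
Branch current I = V_A/R3 = 26.42/61.8 = 0.4275 mA.

I ≈ 0.427 mA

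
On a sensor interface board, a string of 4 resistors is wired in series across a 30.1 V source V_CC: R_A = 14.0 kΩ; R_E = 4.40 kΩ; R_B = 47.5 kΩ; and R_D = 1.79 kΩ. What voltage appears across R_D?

Total series resistance ΣR = 14.0 + 4.40 + 47.5 + 1.79 = 67.69 kΩ.
V = V_CC · R/ΣR = 30.1 × 0.02644 = 0.7960 V.

V ≈ 0.796 V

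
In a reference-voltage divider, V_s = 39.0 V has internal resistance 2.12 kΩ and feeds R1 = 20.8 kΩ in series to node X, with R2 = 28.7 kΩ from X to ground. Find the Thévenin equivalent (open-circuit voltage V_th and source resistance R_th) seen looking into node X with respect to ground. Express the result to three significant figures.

R1' = 2.12 + 20.8 = 22.92 kΩ (source resistance + R1).
Open-circuit (no load on X): V_th = V_s · R2/(R1' + R2) = 39.0 × 28.7/(22.92 + 28.7) = 21.68 V.
Looking into X with the source shorted: R_th = R1'·R2/(R1'+R2) = 22.92 × 28.7/51.62 = 12.74 kΩ.

V_th ≈ 21.7 V, R_th ≈ 12.7 kΩ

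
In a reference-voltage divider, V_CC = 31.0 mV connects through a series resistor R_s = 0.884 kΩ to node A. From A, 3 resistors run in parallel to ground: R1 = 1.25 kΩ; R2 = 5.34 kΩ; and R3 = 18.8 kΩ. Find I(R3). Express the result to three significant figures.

Combine the parallel branches: R_p = (1/1.25 + 1/5.34 + 1/18.8)⁻¹ = 0.9611 kΩ.
Node voltage V_A = V_CC · R_p/(R_s + R_p) = 31.0 × 0.5209 = 16.15 mV.
Branch current I = V_A/R3 = 16.15/18.8 = 0.8589 µA.

I ≈ 0.859 µA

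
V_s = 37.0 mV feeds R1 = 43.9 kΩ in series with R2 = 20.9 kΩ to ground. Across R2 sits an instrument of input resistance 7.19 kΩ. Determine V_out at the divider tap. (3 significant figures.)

First combine the lower leg with the load: R2 ‖ R_L = 5.350 kΩ.
Now apply the divider: V_out = 37.0 × 0.1086 = 4.019 mV.
(Unloaded it would be 11.9 mV; the load pulls it down.)

V_out ≈ 4.02 mV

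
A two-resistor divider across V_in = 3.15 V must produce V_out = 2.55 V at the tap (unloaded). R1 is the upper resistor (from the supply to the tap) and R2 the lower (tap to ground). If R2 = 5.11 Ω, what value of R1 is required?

R1 ≈ 1.20 Ω

The divider ratio is R2/(R1+R2) = 2.55/3.15 = 0.8095.
So R1 = R2 · (V_in/V_out − 1) = 5.11 × (3.15/2.55 − 1) = 5.11 × 0.2353 = 1.202 Ω.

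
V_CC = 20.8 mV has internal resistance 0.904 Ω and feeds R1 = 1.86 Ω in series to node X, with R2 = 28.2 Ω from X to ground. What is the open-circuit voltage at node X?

R1' = 0.904 + 1.86 = 2.764 Ω (source resistance + R1).
With X open, the divider is unloaded: V_th = 20.8 × 28.2/30.96 = 18.94 mV.

V_th ≈ 18.9 mV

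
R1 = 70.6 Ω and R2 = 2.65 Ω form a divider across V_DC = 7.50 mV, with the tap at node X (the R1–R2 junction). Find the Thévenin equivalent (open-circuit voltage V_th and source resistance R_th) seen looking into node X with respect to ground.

With X open, the divider is unloaded: V_th = 7.50 × 2.65/73.25 = 0.2713 mV.
Looking into X with the source shorted: R_th = R1·R2/(R1+R2) = 70.60 × 2.65/73.25 = 2.554 Ω.

V_th ≈ 0.271 mV, R_th ≈ 2.55 Ω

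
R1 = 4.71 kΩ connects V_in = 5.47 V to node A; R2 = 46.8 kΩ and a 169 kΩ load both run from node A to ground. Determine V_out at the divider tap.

First combine the lower leg with the load: R2 ‖ R_L = 36.65 kΩ.
Now apply the divider: V_out = 5.47 × 0.8861 = 4.847 V.

V_out ≈ 4.85 V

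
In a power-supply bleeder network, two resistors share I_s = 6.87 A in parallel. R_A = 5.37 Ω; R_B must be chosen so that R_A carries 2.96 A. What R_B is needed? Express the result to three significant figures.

R_B ≈ 4.07 Ω

Two-branch current divider: I_A = I_s · R_B/(R_A + R_B).
With f = 0.4309, R_B = R_A · f/(1−f) = 5.37 × 0.7570 = 4.065 Ω.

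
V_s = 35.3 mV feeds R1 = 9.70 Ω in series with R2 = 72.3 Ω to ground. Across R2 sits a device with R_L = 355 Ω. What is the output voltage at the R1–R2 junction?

The load sits in parallel with R2, giving an effective lower resistance R2' = R2·R_L/(R2+R_L) = 60.07 Ω.
Then V_out = V_s · R2'/(R1 + R2') = 35.3 × 60.07/69.77 = 30.39 mV.

V_out ≈ 30.4 mV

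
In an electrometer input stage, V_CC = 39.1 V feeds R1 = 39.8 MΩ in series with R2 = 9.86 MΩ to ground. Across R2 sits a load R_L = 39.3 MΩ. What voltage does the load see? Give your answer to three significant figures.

V_out ≈ 6.46 V

The load sits in parallel with R2, giving an effective lower resistance R2' = R2·R_L/(R2+R_L) = 7.882 MΩ.
Then V_out = V_CC · R2'/(R1 + R2') = 39.1 × 7.882/47.68 = 6.464 V.
(Unloaded it would be 7.76 V; the load pulls it down.)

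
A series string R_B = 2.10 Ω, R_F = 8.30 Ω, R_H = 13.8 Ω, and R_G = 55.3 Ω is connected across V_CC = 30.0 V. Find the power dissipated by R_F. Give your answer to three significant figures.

ΣR = 79.50 Ω → I = 30.0/79.50 = 0.3774 A.
P(R_F) = I²·R_F = (0.3774)² × 8.30 = 1.182 W.

P ≈ 1.18 W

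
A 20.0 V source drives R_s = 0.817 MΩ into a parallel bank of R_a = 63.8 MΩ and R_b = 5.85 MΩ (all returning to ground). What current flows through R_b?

Combine the parallel branches: R_p = (1/63.8 + 1/5.85)⁻¹ = 5.359 MΩ.
V_A = 20.0 × 5.359/6.176 = 17.35 V.
Branch current I = V_A/R_b = 17.35/5.85 = 2.967 µA.
(Check via current divider: I_total = 3.239 µA; share G_k/ΣG = 0.9160 → same result.)

I ≈ 2.97 µA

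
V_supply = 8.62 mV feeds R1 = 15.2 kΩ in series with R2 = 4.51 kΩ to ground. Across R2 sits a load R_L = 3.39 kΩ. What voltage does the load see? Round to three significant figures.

The load sits in parallel with R2, giving an effective lower resistance R2' = R2·R_L/(R2+R_L) = 1.935 kΩ.
Now apply the divider: V_out = 8.62 × 0.1129 = 0.9736 mV.
(Unloaded it would be 1.97 mV; the load pulls it down.)

V_out ≈ 0.974 mV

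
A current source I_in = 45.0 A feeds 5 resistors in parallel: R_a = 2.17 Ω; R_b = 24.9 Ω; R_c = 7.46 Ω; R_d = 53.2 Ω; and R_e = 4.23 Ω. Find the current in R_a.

I ≈ 23.3 A

ΣG = 1/2.17 + 1/24.9 + 1/7.46 + 1/53.2 + 1/4.23 = 0.8902.
R_a takes the fraction G_k/ΣG = 0.4608/0.8902 = 0.5176, so I = 45.0 × 0.5176 = 23.29 A.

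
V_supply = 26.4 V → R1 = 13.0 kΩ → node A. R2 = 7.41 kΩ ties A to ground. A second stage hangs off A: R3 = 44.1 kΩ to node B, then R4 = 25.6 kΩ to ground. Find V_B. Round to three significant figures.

Node A sees R2 in parallel with the series input of stage 2, R3 + R4 = 69.70 kΩ.
R2 ‖ (R3+R4) = 6.698 kΩ.
So V_A = 26.4 × 0.3400 = 8.977 V.
V_B = V_A × 0.3673 = 3.297 V.

V_B ≈ 3.30 V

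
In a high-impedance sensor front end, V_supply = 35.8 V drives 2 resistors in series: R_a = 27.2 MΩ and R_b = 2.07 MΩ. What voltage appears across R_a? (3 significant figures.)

ΣR = 27.2 + 2.07 = 29.27 MΩ.
Voltage divider: V = V_supply · (27.20 / 29.27) = 35.8 × 0.9293 = 33.27 V.

V ≈ 33.3 V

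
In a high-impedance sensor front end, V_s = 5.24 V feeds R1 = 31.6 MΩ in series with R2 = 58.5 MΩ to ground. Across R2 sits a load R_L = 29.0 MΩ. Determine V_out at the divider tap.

V_out ≈ 1.99 V

The load sits in parallel with R2, giving an effective lower resistance R2' = R2·R_L/(R2+R_L) = 19.39 MΩ.
Voltage divider with the loaded lower leg: V_out = 5.24 × 19.39/(31.6 + 19.39) = 5.24 × 0.3803 = 1.993 V.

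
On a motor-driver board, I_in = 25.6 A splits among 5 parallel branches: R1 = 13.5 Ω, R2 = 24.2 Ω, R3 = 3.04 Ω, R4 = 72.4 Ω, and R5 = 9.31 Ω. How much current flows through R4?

Conductances: ΣG = 1/13.5 + 1/24.2 + 1/3.04 + 1/72.4 + 1/9.31 = 0.5656 (1/Ω).
R4 takes the fraction G_k/ΣG = 0.01381/0.5656 = 0.02442, so I = 25.6 × 0.02442 = 0.6252 A.

I ≈ 0.625 A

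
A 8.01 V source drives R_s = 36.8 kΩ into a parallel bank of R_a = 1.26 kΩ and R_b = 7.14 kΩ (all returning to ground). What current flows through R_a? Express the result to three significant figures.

Parallel bank: R_p = 1/(1/1.26 + 1/7.14) = 1.071 kΩ.
V_A by voltage divider: V_A = 8.01 × 1.071/(36.8 + 1.071) = 0.2265 V.
I(R_a) = V_A / R_a = 0.2265/1.26 = 0.1798 mA.

I ≈ 0.180 mA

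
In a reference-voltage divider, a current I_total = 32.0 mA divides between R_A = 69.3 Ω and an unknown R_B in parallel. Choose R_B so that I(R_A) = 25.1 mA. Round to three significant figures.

R_B ≈ 252 Ω

Two-branch current divider: I_A = I_total · R_B/(R_A + R_B).
25.1/32.0 = R_B/(R_A + R_B) → R_B = R_A · (0.7844)/(1 − 0.7844) = 69.3 × 3.638 = 252.1 Ω.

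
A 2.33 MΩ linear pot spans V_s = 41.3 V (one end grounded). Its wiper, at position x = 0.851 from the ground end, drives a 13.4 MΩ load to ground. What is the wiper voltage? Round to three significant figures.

V_out ≈ 34.4 V

Split the track: R_lower = x·R_p = 1.983 MΩ, R_upper = (1−x)·R_p = 0.3472 MΩ.
R_L loads the lower segment: effective lower R = 1.727 MΩ.
V_out = 41.3 × 1.727/(0.3472 + 1.727) = 34.39 V.
(Unloaded: V_out = x·V_s = 35.1 V.)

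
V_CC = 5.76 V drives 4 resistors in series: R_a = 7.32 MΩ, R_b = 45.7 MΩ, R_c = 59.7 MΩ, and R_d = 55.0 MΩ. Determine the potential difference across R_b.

ΣR = 7.32 + 45.7 + 59.7 + 55.0 = 167.7 MΩ.
Voltage divider: V = V_CC · (45.70 / 167.7) = 5.76 × 0.2725 = 1.569 V.

V ≈ 1.57 V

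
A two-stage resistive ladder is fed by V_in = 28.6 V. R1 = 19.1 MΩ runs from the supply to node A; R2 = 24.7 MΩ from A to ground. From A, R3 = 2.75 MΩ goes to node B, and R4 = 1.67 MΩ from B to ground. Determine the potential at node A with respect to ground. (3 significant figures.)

V_A ≈ 4.69 V

The second stage (R3 + R4 = 4.420 MΩ) loads node A in parallel with R2.
Effective lower resistance at A: R2 ‖ 4.420 = 3.749 MΩ.
First divider: V_A = V_in · 3.749/(19.1 + 3.749) = 4.693 V.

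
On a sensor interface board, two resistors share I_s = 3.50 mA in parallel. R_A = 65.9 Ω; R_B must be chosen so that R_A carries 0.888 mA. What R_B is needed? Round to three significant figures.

R_B ≈ 22.4 Ω

The fraction through R_A equals R_B/(R_A+R_B).
With f = 0.2537, R_B = R_A · f/(1−f) = 65.9 × 0.3400 = 22.40 Ω.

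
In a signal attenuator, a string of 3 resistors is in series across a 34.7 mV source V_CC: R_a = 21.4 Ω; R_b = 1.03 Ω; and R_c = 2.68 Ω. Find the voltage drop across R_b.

V ≈ 1.42 mV

Series total: ΣR = 21.4 + 1.03 + 2.68 = 25.11 Ω.
Voltage divider: V = V_CC · (1.030 / 25.11) = 34.7 × 0.04102 = 1.423 mV.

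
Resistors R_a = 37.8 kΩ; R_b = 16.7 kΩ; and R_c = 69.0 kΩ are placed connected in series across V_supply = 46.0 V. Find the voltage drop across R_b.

Series total: ΣR = 37.8 + 16.7 + 69.0 = 123.5 kΩ.
By the voltage-divider rule, V = 46.0 × 16.70/123.5 = 6.220 V.

V ≈ 6.22 V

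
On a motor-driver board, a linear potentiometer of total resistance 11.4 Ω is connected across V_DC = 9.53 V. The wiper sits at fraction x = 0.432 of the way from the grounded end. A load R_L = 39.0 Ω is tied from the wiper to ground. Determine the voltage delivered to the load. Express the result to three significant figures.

Lower segment x·R_p = 4.925 Ω; upper segment (1−x)·R_p = 6.475 Ω.
(x·R_p) ‖ R_L = 4.373 Ω.
Loaded-divider output: V_out = 9.53 × 0.4031 = 3.841 V.

V_out ≈ 3.84 V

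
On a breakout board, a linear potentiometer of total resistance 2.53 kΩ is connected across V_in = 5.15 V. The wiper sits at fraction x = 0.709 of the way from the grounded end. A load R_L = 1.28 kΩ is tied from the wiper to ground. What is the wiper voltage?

V_out ≈ 2.59 V

The pot divides into 0.7362 kΩ above the wiper and 1.794 kΩ below.
(x·R_p) ‖ R_L = 0.7470 kΩ.
V_out = 5.15 × 0.7470/(0.7362 + 0.7470) = 2.594 V.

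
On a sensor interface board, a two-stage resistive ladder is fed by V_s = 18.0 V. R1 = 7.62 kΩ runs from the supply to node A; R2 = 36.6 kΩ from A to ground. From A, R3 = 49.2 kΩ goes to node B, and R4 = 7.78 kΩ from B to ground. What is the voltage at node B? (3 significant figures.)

V_B ≈ 1.83 V

Node A sees R2 in parallel with the series input of stage 2, R3 + R4 = 56.98 kΩ.
Effective lower resistance at A: R2 ‖ 56.98 = 22.29 kΩ.
First divider: V_A = V_s · 22.29/(7.62 + 22.29) = 13.41 V.
V_B = V_A × 0.1365 = 1.831 V.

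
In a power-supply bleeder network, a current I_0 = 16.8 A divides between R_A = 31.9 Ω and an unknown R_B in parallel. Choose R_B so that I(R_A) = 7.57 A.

In a two-way split, I_A/I_0 = R_B/(R_A + R_B).
7.57/16.8 = R_B/(R_A + R_B) → R_B = R_A · (0.4506)/(1 − 0.4506) = 31.9 × 0.8202 = 26.16 Ω.

R_B ≈ 26.2 Ω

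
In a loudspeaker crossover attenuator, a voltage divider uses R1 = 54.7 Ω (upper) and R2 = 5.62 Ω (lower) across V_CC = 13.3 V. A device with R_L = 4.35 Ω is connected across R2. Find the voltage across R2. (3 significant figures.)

V_out ≈ 0.571 V

R2 ‖ R_L = (5.62 × 4.35)/(5.62 + 4.35) = 2.452 Ω.
Voltage divider with the loaded lower leg: V_out = 13.3 × 2.452/(54.7 + 2.452) = 13.3 × 0.04290 = 0.5706 V.
(Unloaded it would be 1.24 V; the load pulls it down.)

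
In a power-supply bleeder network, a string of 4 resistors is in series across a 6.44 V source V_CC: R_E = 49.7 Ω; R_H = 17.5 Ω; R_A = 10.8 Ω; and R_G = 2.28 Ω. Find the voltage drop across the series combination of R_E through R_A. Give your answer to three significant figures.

ΣR = 49.7 + 17.5 + 10.8 + 2.28 = 80.28 Ω.
R_{R_E..R_A} = 49.7 + 17.5 + 10.8 = 78.00 Ω.
V = V_CC · R/ΣR = 6.44 × 0.9716 = 6.257 V.

V ≈ 6.26 V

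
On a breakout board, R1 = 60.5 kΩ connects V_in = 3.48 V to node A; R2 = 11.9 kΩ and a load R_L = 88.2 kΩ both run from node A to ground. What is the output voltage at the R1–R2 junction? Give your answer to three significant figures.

V_out ≈ 0.514 V

First combine the lower leg with the load: R2 ‖ R_L = 10.49 kΩ.
Then V_out = V_in · R2'/(R1 + R2') = 3.48 × 10.49/70.99 = 0.5140 V.
(Unloaded it would be 0.572 V; the load pulls it down.)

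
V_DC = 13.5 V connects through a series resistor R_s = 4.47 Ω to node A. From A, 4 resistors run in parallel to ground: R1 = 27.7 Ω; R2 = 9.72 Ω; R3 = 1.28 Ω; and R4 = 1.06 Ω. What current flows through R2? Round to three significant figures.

I ≈ 0.149 A

Parallel bank: R_p = 1/(1/27.7 + 1/9.72 + 1/1.28 + 1/1.06) = 0.5366 Ω.
V_A by voltage divider: V_A = 13.5 × 0.5366/(4.47 + 0.5366) = 1.447 V.
Branch current I = V_A/R2 = 1.447/9.72 = 0.1489 A.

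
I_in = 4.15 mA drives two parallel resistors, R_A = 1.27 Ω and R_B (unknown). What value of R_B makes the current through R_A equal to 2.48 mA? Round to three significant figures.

The fraction through R_A equals R_B/(R_A+R_B).
2.48/4.15 = R_B/(R_A + R_B) → R_B = R_A · (0.5976)/(1 − 0.5976) = 1.27 × 1.485 = 1.886 Ω.

R_B ≈ 1.89 Ω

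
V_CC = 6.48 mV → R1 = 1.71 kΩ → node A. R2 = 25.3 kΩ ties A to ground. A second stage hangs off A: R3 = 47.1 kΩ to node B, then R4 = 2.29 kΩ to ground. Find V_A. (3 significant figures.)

V_A ≈ 5.88 mV

The second stage (R3 + R4 = 49.39 kΩ) loads node A in parallel with R2.
Effective lower resistance at A: R2 ‖ 49.39 = 16.73 kΩ.
V_A = 6.48 × 16.73/(1.71 + 16.73) = 5.879 mV.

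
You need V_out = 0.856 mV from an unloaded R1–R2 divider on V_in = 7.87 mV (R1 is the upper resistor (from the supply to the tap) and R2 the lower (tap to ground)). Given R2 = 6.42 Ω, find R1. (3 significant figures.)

The divider ratio is R2/(R1+R2) = 0.856/7.87 = 0.1088.
R1 = R2·(1/k − 1) = 6.42 × 8.194 = 52.61 Ω.

R1 ≈ 52.6 Ω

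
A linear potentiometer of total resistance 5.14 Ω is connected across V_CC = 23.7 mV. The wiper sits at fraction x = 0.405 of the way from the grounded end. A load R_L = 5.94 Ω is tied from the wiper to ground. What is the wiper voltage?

The pot divides into 3.058 Ω above the wiper and 2.082 Ω below.
Lower segment in parallel with the load: 2.082 ‖ 5.94 = 1.541 Ω.
Then V_out = V_CC · 1.541/(3.058 + 1.541) = 7.942 mV.
(Unloaded: V_out = x·V_CC = 9.60 mV.)

V_out ≈ 7.94 mV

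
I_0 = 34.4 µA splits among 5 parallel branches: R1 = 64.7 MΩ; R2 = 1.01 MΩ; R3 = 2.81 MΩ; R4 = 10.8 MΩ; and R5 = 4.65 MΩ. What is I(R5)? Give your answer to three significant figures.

Conductances: ΣG = 1/64.7 + 1/1.01 + 1/2.81 + 1/10.8 + 1/4.65 = 1.669 (1/MΩ).
By the current-divider rule, I = I_0 · G_k/ΣG = 34.4 × 0.1288 = 4.432 µA.

I ≈ 4.43 µA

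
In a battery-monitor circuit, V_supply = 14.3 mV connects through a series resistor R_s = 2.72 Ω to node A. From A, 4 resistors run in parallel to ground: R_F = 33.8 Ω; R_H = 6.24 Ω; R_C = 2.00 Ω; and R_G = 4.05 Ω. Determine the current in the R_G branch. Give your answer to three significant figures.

I ≈ 0.995 mA

Parallel bank: R_p = 1/(1/33.8 + 1/6.24 + 1/2.00 + 1/4.05) = 1.068 Ω.
Node voltage V_A = V_supply · R_p/(R_s + R_p) = 14.3 × 0.2819 = 4.030 mV.
I(R_G) = V_A / R_G = 4.030/4.05 = 0.9952 mA.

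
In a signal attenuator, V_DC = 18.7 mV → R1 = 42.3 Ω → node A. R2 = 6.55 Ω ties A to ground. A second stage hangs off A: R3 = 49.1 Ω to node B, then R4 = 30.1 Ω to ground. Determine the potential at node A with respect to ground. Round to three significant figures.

V_A ≈ 2.34 mV

Node A sees R2 in parallel with the series input of stage 2, R3 + R4 = 79.20 Ω.
R2 ‖ (R3+R4) = 6.050 Ω.
So V_A = 18.7 × 0.1251 = 2.340 mV.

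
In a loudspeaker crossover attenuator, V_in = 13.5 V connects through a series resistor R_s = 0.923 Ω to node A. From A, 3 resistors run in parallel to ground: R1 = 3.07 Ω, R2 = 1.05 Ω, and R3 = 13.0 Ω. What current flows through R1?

Parallel bank: R_p = 1/(1/3.07 + 1/1.05 + 1/13.0) = 0.7380 Ω.
V_A = 13.5 × 0.7380/1.661 = 5.998 V.
I(R1) = V_A / R1 = 5.998/3.07 = 1.954 A.

I ≈ 1.95 A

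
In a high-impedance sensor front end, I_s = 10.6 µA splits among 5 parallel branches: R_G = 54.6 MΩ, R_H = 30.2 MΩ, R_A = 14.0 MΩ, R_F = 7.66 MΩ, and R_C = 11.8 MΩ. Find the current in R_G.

I ≈ 0.574 µA

Total conductance ΣG = 1/54.6 + 1/30.2 + 1/14.0 + 1/7.66 + 1/11.8 = 0.3382 (units of 1/MΩ).
R_G takes the fraction G_k/ΣG = 0.01832/0.3382 = 0.05416, so I = 10.6 × 0.05416 = 0.5741 µA.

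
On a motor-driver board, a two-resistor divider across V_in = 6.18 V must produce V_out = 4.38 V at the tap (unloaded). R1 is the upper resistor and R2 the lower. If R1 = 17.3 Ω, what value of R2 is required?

R2 ≈ 42.1 Ω

The divider ratio is R2/(R1+R2) = 4.38/6.18 = 0.7087.
So R2 = R1 · V_out/(V_in − V_out) = 17.3 × 4.38/(6.18 − 4.38) = 17.3 × 2.433 = 42.10 Ω.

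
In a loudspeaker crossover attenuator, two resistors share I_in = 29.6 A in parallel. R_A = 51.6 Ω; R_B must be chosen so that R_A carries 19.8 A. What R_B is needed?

R_B ≈ 104 Ω

Two-branch current divider: I_A = I_in · R_B/(R_A + R_B).
With f = 0.6689, R_B = R_A · f/(1−f) = 51.6 × 2.020 = 104.3 Ω.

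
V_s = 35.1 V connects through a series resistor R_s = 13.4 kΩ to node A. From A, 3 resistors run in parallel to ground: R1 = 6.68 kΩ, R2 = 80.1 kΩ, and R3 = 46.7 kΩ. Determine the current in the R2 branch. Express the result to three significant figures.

Equivalent of the parallel group: R_p = 5.447 kΩ.
V_A by voltage divider: V_A = 35.1 × 5.447/(13.4 + 5.447) = 10.14 V.
I(R2) = V_A / R2 = 10.14/80.1 = 0.1266 mA.
(Equivalently: I_total = 1.862 mA, then current-divider fraction G_k/ΣG = 0.06800.)

I ≈ 0.127 mA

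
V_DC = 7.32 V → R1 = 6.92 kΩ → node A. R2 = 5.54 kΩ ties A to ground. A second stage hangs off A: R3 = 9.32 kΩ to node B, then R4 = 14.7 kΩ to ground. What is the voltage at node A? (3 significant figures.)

V_A ≈ 2.89 V

The second stage (R3 + R4 = 24.02 kΩ) loads node A in parallel with R2.
R2 ‖ (R3+R4) = 4.502 kΩ.
First divider: V_A = V_DC · 4.502/(6.92 + 4.502) = 2.885 V.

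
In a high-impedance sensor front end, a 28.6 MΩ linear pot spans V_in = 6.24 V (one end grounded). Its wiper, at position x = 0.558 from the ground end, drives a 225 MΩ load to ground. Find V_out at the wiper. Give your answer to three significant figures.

V_out ≈ 3.38 V

The pot divides into 12.64 MΩ above the wiper and 15.96 MΩ below.
Lower segment in parallel with the load: 15.96 ‖ 225 = 14.90 MΩ.
Loaded-divider output: V_out = 6.24 × 0.5410 = 3.376 V.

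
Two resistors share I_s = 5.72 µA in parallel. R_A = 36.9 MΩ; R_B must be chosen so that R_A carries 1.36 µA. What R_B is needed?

In a two-way split, I_A/I_s = R_B/(R_A + R_B).
With f = 0.2378, R_B = R_A · f/(1−f) = 36.9 × 0.3119 = 11.51 MΩ.

R_B ≈ 11.5 MΩ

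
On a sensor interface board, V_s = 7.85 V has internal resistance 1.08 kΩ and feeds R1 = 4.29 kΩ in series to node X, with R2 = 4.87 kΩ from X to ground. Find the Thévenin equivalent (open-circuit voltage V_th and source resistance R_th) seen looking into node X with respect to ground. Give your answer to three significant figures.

R1' = 1.08 + 4.29 = 5.370 kΩ (source resistance + R1).
Open-circuit (no load on X): V_th = V_s · R2/(R1' + R2) = 7.85 × 4.87/(5.370 + 4.87) = 3.733 V.
With V_s suppressed (replaced by a short), R_th = R1' ‖ R2 = (5.370 × 4.87)/(5.370 + 4.87) = 2.554 kΩ.

V_th ≈ 3.73 V, R_th ≈ 2.55 kΩ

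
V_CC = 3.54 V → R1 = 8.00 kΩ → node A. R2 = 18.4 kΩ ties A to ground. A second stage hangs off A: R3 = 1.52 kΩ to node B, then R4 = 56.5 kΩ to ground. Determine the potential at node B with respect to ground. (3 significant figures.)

Looking into the second stage from A: R3 + R4 = 58.02 kΩ appears in parallel with R2.
Effective lower resistance at A: R2 ‖ 58.02 = 13.97 kΩ.
So V_A = 3.54 × 0.6359 = 2.251 V.
Then the unloaded second divider: V_B = V_A × R4/(R3+R4) = 2.251 × 0.9738 = 2.192 V.

V_B ≈ 2.19 V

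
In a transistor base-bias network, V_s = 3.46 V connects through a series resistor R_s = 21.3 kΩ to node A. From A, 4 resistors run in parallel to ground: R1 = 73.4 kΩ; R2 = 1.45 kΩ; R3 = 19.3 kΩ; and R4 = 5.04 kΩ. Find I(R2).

Parallel bank: R_p = 1/(1/73.4 + 1/1.45 + 1/19.3 + 1/5.04) = 1.049 kΩ.
V_A by voltage divider: V_A = 3.46 × 1.049/(21.3 + 1.049) = 0.1624 V.
I(R2) = V_A / R2 = 0.1624/1.45 = 0.1120 mA.

I ≈ 0.112 mA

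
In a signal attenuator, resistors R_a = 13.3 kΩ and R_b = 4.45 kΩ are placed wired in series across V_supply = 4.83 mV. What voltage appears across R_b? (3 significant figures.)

Total series resistance ΣR = 13.3 + 4.45 = 17.75 kΩ.
By the voltage-divider rule, V = 4.83 × 4.450/17.75 = 1.211 mV.

V ≈ 1.21 mV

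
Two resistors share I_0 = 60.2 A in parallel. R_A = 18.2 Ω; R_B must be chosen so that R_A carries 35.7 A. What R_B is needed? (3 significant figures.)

The fraction through R_A equals R_B/(R_A+R_B).
With f = 0.5930, R_B = R_A · f/(1−f) = 18.2 × 1.457 = 26.52 Ω.

R_B ≈ 26.5 Ω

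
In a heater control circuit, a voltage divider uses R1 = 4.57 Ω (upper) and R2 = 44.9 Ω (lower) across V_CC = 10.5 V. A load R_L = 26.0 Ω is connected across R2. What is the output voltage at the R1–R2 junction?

First combine the lower leg with the load: R2 ‖ R_L = 16.47 Ω.
Then V_out = V_CC · R2'/(R1 + R2') = 10.5 × 16.47/21.04 = 8.219 V.
(Unloaded it would be 9.53 V; the load pulls it down.)

V_out ≈ 8.22 V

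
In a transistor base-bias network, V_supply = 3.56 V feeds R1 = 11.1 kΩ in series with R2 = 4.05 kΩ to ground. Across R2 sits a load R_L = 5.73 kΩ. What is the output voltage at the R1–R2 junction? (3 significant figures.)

V_out ≈ 0.627 V

R2 ‖ R_L = (4.05 × 5.73)/(4.05 + 5.73) = 2.373 kΩ.
Voltage divider with the loaded lower leg: V_out = 3.56 × 2.373/(11.1 + 2.373) = 3.56 × 0.1761 = 0.6270 V.
(Unloaded it would be 0.952 V; the load pulls it down.)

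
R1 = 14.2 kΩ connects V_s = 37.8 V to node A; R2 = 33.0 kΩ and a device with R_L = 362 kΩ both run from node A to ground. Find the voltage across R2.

V_out ≈ 25.7 V

The load sits in parallel with R2, giving an effective lower resistance R2' = R2·R_L/(R2+R_L) = 30.24 kΩ.
Then V_out = V_s · R2'/(R1 + R2') = 37.8 × 30.24/44.44 = 25.72 V.
(Unloaded it would be 26.4 V; the load pulls it down.)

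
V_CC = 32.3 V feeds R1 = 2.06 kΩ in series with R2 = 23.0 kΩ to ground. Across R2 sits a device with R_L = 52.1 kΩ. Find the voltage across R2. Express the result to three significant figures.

First combine the lower leg with the load: R2 ‖ R_L = 15.96 kΩ.
Then V_out = V_CC · R2'/(R1 + R2') = 32.3 × 15.96/18.02 = 28.61 V.

V_out ≈ 28.6 V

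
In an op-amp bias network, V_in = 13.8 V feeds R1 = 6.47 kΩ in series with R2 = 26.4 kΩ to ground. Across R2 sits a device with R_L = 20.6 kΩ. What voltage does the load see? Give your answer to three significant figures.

First combine the lower leg with the load: R2 ‖ R_L = 11.57 kΩ.
Voltage divider with the loaded lower leg: V_out = 13.8 × 11.57/(6.47 + 11.57) = 13.8 × 0.6414 = 8.851 V.

V_out ≈ 8.85 V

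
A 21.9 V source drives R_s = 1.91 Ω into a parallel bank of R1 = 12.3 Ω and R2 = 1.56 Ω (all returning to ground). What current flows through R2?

Parallel bank: R_p = 1/(1/12.3 + 1/1.56) = 1.384 Ω.
V_A = 21.9 × 1.384/3.294 = 9.203 V.
I(R2) = V_A / R2 = 9.203/1.56 = 5.899 A.

I ≈ 5.90 A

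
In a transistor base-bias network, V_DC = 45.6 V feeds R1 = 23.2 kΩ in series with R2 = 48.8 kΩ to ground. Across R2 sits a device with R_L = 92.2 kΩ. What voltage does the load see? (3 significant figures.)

The load sits in parallel with R2, giving an effective lower resistance R2' = R2·R_L/(R2+R_L) = 31.91 kΩ.
Voltage divider with the loaded lower leg: V_out = 45.6 × 31.91/(23.2 + 31.91) = 45.6 × 0.5790 = 26.40 V.

V_out ≈ 26.4 V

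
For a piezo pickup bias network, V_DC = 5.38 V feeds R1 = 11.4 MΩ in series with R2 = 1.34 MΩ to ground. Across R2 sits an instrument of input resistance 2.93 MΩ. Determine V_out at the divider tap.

R2 ‖ R_L = (1.34 × 2.93)/(1.34 + 2.93) = 0.9195 MΩ.
Voltage divider with the loaded lower leg: V_out = 5.38 × 0.9195/(11.4 + 0.9195) = 5.38 × 0.07464 = 0.4015 V.
(Unloaded it would be 0.566 V; the load pulls it down.)

V_out ≈ 0.402 V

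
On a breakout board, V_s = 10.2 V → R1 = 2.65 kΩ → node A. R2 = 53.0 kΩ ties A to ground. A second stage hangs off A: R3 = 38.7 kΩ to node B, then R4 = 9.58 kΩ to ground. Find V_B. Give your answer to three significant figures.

V_B ≈ 1.83 V

Node A sees R2 in parallel with the series input of stage 2, R3 + R4 = 48.28 kΩ.
Effective lower resistance at A: R2 ‖ 48.28 = 25.27 kΩ.
First divider: V_A = V_s · 25.27/(2.65 + 25.27) = 9.232 V.
Then the unloaded second divider: V_B = V_A × R4/(R3+R4) = 9.232 × 0.1984 = 1.832 V.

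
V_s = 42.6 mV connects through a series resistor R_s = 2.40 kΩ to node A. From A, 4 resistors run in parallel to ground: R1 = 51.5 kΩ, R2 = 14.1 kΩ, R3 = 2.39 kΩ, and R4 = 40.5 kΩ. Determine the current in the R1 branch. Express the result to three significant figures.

I ≈ 0.363 µA

Equivalent of the parallel group: R_p = 1.875 kΩ.
Node voltage V_A = V_s · R_p/(R_s + R_p) = 42.6 × 0.4385 = 18.68 mV.
Branch current I = V_A/R1 = 18.68/51.5 = 0.3628 µA.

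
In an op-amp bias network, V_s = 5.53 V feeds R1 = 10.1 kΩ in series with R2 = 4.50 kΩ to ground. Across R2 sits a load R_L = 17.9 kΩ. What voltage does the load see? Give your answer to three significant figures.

V_out ≈ 1.45 V

R2 ‖ R_L = (4.50 × 17.9)/(4.50 + 17.9) = 3.596 kΩ.
Voltage divider with the loaded lower leg: V_out = 5.53 × 3.596/(10.1 + 3.596) = 5.53 × 0.2626 = 1.452 V.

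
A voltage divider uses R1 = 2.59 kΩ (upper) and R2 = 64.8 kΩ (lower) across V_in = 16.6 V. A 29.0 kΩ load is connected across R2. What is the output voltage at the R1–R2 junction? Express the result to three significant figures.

V_out ≈ 14.7 V

First combine the lower leg with the load: R2 ‖ R_L = 20.03 kΩ.
Now apply the divider: V_out = 16.6 × 0.8855 = 14.70 V.
(Unloaded it would be 16.0 V; the load pulls it down.)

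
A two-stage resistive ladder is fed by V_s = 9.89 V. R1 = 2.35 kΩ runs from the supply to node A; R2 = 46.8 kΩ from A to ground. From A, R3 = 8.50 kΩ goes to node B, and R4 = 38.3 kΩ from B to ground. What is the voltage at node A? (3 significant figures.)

Looking into the second stage from A: R3 + R4 = 46.80 kΩ appears in parallel with R2.
Effective lower resistance at A: R2 ‖ 46.80 = 23.40 kΩ.
So V_A = 9.89 × 0.9087 = 8.987 V.

V_A ≈ 8.99 V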